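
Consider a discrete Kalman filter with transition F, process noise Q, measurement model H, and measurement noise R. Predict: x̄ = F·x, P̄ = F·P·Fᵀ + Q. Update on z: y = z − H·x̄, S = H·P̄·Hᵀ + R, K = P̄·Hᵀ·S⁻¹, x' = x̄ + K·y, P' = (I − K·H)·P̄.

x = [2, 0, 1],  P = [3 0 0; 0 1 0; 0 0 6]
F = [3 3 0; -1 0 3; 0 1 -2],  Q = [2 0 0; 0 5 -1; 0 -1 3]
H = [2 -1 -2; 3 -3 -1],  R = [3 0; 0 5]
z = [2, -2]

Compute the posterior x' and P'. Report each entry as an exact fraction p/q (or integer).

x̄ = F·x = [6, 1, -2]
P̄ = F·P·Fᵀ + Q = [38 -9 3; -9 62 -37; 3 -37 28]
y = z − H·x̄ = [-13, -19]
S = H·P̄·Hᵀ + R = [193 268; 268 855]
K = P̄·Hᵀ·S⁻¹ = [30561/93191 5462/93191; 42038/93191 -32360/93191; -35771/93191 21240/93191]
x' = x̄ + K·y = [58075/93191, 161537/93191, -124919/93191]
P' = (I − K·H)·P̄ = [373183/93191 305959/93191 174362/93191; 305959/93191 334710/93191 75547/93191; 174362/93191 75547/93191 190245/93191]

x' = [58075/93191, 161537/93191, -124919/93191]
P' = [373183/93191 305959/93191 174362/93191; 305959/93191 334710/93191 75547/93191; 174362/93191 75547/93191 190245/93191]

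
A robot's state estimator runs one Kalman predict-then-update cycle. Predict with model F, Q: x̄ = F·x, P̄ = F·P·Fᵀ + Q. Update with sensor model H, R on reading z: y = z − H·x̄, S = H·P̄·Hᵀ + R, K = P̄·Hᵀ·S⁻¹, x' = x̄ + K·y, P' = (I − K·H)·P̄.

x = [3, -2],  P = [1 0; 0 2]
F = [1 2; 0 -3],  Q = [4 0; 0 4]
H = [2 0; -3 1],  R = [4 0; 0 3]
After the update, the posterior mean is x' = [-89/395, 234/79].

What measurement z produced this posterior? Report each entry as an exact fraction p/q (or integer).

z = [-2, 3]

x̄ = F·x = [-1, 6]
P̄ = F·P·Fᵀ + Q = [13 -12; -12 22]
S = H·P̄·Hᵀ + R = [56 -102; -102 214]
K = P̄·Hᵀ·S⁻¹ = [181/790 -51/395; 39/79 40/79]
x' − x̄ = [306/395, -240/79] = K·y
y = (KᵀK)⁻¹·Kᵀ·(x' − x̄) = [0, -6]
z = y + H·x̄ = [0, -6] + [-2, 9] = [-2, 3]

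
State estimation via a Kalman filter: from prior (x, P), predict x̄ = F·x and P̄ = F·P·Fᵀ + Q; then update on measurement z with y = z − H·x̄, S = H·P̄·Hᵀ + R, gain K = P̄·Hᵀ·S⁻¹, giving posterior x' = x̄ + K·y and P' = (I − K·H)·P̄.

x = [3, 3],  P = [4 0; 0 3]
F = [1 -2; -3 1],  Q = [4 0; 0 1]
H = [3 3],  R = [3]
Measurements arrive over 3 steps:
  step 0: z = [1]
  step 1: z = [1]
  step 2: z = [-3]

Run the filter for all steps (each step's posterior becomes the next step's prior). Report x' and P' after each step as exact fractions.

step 0: x̄ = F·x = [-3, -6]
step 0: P̄ = F·P·Fᵀ + Q = [20 -18; -18 40]
step 0: y = z − H·x̄ = [28]
step 0: S = H·P̄·Hᵀ + R = [219]
step 0: K = P̄·Hᵀ·S⁻¹ = [2/73; 22/73]
step 0: x' = x̄ + K·y = [-163/73, 178/73]
step 0: P' = (I − K·H)·P̄ = [1448/73 -1446/73; -1446/73 1468/73]
step 1: x̄ = F·x = [-519/73, 667/73]
step 1: P̄ = F·P·Fᵀ + Q = [13396/73 -17402/73; -17402/73 23249/73]
step 1: y = z − H·x̄ = [-371/73]
step 1: S = H·P̄·Hᵀ + R = [16788/73]
step 1: K = P̄·Hᵀ·S⁻¹ = [-2003/2798; 5847/5596]
step 1: x' = x̄ + K·y = [-9713/2798, 21415/5596]
step 1: P' = (I − K·H)·P̄ = [91849/1399 -185701/2798; -185701/2798 377249/5596]
step 2: x̄ = F·x = [-15564/1399, 79693/5596]
step 2: P̄ = F·P·Fᵀ + Q = [846096/1399 -1114125/1399; -1114125/1399 5917821/5596]
step 2: y = z − H·x̄ = [-69099/5596]
step 2: S = H·P̄·Hᵀ + R = [3519633/5596]
step 2: K = P̄·Hᵀ·S⁻¹ = [-1072116/1173211; 1461321/1173211]
step 2: x' = x̄ + K·y = [186333/1173211, -1336511/1173211]
step 2: P' = (I − K·H)·P̄ = [93334236/1173211 -94406352/1173211; -94406352/1173211 95867673/1173211]

step 0: x' = [-163/73, 178/73], P' = [1448/73 -1446/73; -1446/73 1468/73]
step 1: x' = [-9713/2798, 21415/5596], P' = [91849/1399 -185701/2798; -185701/2798 377249/5596]
step 2: x' = [186333/1173211, -1336511/1173211], P' = [93334236/1173211 -94406352/1173211; -94406352/1173211 95867673/1173211]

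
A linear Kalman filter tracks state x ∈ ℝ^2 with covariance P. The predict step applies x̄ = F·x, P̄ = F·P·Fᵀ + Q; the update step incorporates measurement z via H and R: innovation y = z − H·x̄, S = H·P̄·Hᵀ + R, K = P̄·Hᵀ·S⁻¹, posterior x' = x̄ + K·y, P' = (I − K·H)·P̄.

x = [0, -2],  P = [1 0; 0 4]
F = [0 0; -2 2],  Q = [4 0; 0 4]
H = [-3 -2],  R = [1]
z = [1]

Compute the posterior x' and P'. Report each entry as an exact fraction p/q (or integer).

x̄ = F·x = [0, -4]
P̄ = F·P·Fᵀ + Q = [4 0; 0 24]
y = z − H·x̄ = [-7]
S = H·P̄·Hᵀ + R = [133]
K = P̄·Hᵀ·S⁻¹ = [-12/133; -48/133]
x' = x̄ + K·y = [12/19, -28/19]
P' = (I − K·H)·P̄ = [388/133 -576/133; -576/133 888/133]

x' = [12/19, -28/19]
P' = [388/133 -576/133; -576/133 888/133]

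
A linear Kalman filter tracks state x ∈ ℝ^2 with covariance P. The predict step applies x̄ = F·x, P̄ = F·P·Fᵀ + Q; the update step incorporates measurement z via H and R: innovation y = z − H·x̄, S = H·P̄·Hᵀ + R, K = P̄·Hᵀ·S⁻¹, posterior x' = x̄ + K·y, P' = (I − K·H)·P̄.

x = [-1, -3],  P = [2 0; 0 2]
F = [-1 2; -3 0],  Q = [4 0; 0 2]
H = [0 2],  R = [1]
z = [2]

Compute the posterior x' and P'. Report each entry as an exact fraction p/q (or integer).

x' = [-151/27, 83/81]
P' = [110/9 2/27; 2/27 20/81]

x̄ = F·x = [-5, 3]
P̄ = F·P·Fᵀ + Q = [14 6; 6 20]
y = z − H·x̄ = [-4]
S = H·P̄·Hᵀ + R = [81]
K = P̄·Hᵀ·S⁻¹ = [4/27; 40/81]
x' = x̄ + K·y = [-151/27, 83/81]
P' = (I − K·H)·P̄ = [110/9 2/27; 2/27 20/81]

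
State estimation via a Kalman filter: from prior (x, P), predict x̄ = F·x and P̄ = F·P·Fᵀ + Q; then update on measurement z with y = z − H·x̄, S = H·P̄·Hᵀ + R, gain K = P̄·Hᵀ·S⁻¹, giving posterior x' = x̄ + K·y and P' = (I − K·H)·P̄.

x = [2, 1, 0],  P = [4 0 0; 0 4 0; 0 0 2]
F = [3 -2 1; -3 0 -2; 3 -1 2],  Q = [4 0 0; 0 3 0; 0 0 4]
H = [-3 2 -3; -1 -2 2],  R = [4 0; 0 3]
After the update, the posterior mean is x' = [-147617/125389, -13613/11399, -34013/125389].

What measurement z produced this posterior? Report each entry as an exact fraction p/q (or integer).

z = [2, 3]

x̄ = F·x = [4, -6, 5]
P̄ = F·P·Fᵀ + Q = [58 -40 48; -40 47 -44; 48 -44 52]
S = H·P̄·Hᵀ + R = [3054 -1070; -1070 457]
K = P̄·Hᵀ·S⁻¹ = [-27813/125389 -32744/125389; 281/11399 -2884/11399; -11618/125389 12308/125389]
x' − x̄ = [-649173/125389, 54781/11399, -660958/125389] = K·y
y = (KᵀK)⁻¹·Kᵀ·(x' − x̄) = [41, -15]
z = y + H·x̄ = [41, -15] + [-39, 18] = [2, 3]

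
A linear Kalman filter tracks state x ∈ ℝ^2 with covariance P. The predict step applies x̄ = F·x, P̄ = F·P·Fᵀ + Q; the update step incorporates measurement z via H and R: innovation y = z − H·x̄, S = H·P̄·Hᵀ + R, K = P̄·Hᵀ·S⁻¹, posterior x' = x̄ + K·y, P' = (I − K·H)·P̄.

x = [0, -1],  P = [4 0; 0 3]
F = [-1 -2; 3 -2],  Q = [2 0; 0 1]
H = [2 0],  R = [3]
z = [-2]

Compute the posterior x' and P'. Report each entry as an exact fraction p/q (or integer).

x̄ = F·x = [2, 2]
P̄ = F·P·Fᵀ + Q = [18 0; 0 49]
y = z − H·x̄ = [-6]
S = H·P̄·Hᵀ + R = [75]
K = P̄·Hᵀ·S⁻¹ = [12/25; 0]
x' = x̄ + K·y = [-22/25, 2]
P' = (I − K·H)·P̄ = [18/25 0; 0 49]

x' = [-22/25, 2]
P' = [18/25 0; 0 49]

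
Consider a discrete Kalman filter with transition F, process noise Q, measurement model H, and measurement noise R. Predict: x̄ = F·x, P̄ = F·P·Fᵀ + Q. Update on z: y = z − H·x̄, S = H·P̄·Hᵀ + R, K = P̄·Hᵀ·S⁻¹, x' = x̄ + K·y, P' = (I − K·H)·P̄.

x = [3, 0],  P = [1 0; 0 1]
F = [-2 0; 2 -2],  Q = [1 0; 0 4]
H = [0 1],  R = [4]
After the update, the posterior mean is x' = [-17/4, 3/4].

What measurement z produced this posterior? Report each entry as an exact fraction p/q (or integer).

z = [-1]

x̄ = F·x = [-6, 6]
P̄ = F·P·Fᵀ + Q = [5 -4; -4 12]
S = H·P̄·Hᵀ + R = [16]
K = P̄·Hᵀ·S⁻¹ = [-1/4; 3/4]
x' − x̄ = [7/4, -21/4] = K·y
y = (KᵀK)⁻¹·Kᵀ·(x' − x̄) = [-7]
z = y + H·x̄ = [-7] + [6] = [-1]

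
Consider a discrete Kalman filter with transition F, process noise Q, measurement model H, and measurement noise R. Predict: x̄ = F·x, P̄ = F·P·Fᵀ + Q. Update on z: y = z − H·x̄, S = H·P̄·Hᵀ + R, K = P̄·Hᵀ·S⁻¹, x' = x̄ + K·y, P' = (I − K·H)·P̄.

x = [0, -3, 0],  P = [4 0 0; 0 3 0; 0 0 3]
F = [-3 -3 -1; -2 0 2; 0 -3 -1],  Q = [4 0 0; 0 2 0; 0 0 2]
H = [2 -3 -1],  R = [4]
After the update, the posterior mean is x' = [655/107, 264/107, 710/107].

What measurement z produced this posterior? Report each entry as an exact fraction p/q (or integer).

z = [-2]

x̄ = F·x = [9, 0, 9]
P̄ = F·P·Fᵀ + Q = [70 18 30; 18 30 -6; 30 -6 32]
S = H·P̄·Hᵀ + R = [214]
K = P̄·Hᵀ·S⁻¹ = [28/107; -24/107; 23/107]
x' − x̄ = [-308/107, 264/107, -253/107] = K·y
y = (KᵀK)⁻¹·Kᵀ·(x' − x̄) = [-11]
z = y + H·x̄ = [-11] + [9] = [-2]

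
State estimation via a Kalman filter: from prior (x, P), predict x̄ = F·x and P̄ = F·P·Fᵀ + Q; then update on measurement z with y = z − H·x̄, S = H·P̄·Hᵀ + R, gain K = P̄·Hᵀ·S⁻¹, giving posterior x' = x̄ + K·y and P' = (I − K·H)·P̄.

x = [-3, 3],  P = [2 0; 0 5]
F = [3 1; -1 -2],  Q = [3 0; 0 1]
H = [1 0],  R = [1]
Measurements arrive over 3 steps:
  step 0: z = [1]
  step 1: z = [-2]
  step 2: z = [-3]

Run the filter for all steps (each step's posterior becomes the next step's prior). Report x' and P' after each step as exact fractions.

step 0: x' = [20/27, -193/27], P' = [26/27 -16/27; -16/27 365/27]
step 1: x' = [-1301/611, 6246/611], P' = [584/611 -696/611; -696/611 14849/611]
step 2: x' = [-50943/18373, -154865/18373], P' = [17762/18373 -26578/18373; -26578/18373 582157/18373]

step 0: x̄ = F·x = [-6, -3]
step 0: P̄ = F·P·Fᵀ + Q = [26 -16; -16 23]
step 0: y = z − H·x̄ = [7]
step 0: S = H·P̄·Hᵀ + R = [27]
step 0: K = P̄·Hᵀ·S⁻¹ = [26/27; -16/27]
step 0: x' = x̄ + K·y = [20/27, -193/27]
step 0: P' = (I − K·H)·P̄ = [26/27 -16/27; -16/27 365/27]
step 1: x̄ = F·x = [-133/27, 122/9]
step 1: P̄ = F·P·Fᵀ + Q = [584/27 -232/9; -232/9 161/3]
step 1: y = z − H·x̄ = [79/27]
step 1: S = H·P̄·Hᵀ + R = [611/27]
step 1: K = P̄·Hᵀ·S⁻¹ = [584/611; -696/611]
step 1: x' = x̄ + K·y = [-1301/611, 6246/611]
step 1: P' = (I − K·H)·P̄ = [584/611 -696/611; -696/611 14849/611]
step 2: x̄ = F·x = [2343/611, -11191/611]
step 2: P̄ = F·P·Fᵀ + Q = [17762/611 -26578/611; -26578/611 57807/611]
step 2: y = z − H·x̄ = [-4176/611]
step 2: S = H·P̄·Hᵀ + R = [18373/611]
step 2: K = P̄·Hᵀ·S⁻¹ = [17762/18373; -26578/18373]
step 2: x' = x̄ + K·y = [-50943/18373, -154865/18373]
step 2: P' = (I − K·H)·P̄ = [17762/18373 -26578/18373; -26578/18373 582157/18373]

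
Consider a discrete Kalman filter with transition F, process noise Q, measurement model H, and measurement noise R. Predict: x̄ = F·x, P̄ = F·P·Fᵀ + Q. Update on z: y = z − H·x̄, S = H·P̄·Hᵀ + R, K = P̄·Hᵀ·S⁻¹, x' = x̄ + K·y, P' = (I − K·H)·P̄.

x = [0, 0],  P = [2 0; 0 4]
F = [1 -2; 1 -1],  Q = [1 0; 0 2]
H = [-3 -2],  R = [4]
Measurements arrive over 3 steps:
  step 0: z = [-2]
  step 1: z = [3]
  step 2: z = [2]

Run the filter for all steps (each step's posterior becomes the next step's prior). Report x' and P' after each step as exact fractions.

step 0: x' = [154/327, 92/327], P' = [284/327 -272/327; -272/327 500/327]
step 1: x' = [-53695/67727, -19018/67727], P' = [50532/67727 -45204/67727; -45204/67727 88334/67727]
step 2: x' = [-3521664/11955263, -6634521/11955263], P' = [8888972/11955263 -7967744/11955263; -7967744/11955263 15587400/11955263]

step 0: x̄ = F·x = [0, 0]
step 0: P̄ = F·P·Fᵀ + Q = [19 10; 10 8]
step 0: y = z − H·x̄ = [-2]
step 0: S = H·P̄·Hᵀ + R = [327]
step 0: K = P̄·Hᵀ·S⁻¹ = [-77/327; -46/327]
step 0: x' = x̄ + K·y = [154/327, 92/327]
step 0: P' = (I − K·H)·P̄ = [284/327 -272/327; -272/327 500/327]
step 1: x̄ = F·x = [-10/109, 62/327]
step 1: P̄ = F·P·Fᵀ + Q = [1233/109 700/109; 700/109 1982/327]
step 1: y = z − H·x̄ = [1015/327]
step 1: S = H·P̄·Hᵀ + R = [67727/327]
step 1: K = P̄·Hᵀ·S⁻¹ = [-15297/67727; -10264/67727]
step 1: x' = x̄ + K·y = [-53695/67727, -19018/67727]
step 1: P' = (I − K·H)·P̄ = [50532/67727 -45204/67727; -45204/67727 88334/67727]
step 2: x̄ = F·x = [-15659/67727, -34677/67727]
step 2: P̄ = F·P·Fᵀ + Q = [652411/67727 362812/67727; 362812/67727 364728/67727]
step 2: y = z − H·x̄ = [19123/67727]
step 2: S = H·P̄·Hᵀ + R = [11955263/67727]
step 2: K = P̄·Hᵀ·S⁻¹ = [-2682857/11955263; -1817892/11955263]
step 2: x' = x̄ + K·y = [-3521664/11955263, -6634521/11955263]
step 2: P' = (I − K·H)·P̄ = [8888972/11955263 -7967744/11955263; -7967744/11955263 15587400/11955263]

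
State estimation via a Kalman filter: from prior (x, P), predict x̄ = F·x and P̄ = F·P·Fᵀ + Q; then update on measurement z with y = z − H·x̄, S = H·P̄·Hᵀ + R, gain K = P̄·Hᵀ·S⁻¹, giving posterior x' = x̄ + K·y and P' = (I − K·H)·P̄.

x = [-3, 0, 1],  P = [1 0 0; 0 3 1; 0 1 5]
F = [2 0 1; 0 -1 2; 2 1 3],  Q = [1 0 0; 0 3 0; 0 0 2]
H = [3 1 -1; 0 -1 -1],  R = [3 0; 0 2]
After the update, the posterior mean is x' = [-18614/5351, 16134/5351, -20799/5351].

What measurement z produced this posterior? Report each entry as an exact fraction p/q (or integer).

x̄ = F·x = [-5, 2, -3]
P̄ = F·P·Fᵀ + Q = [10 9 20; 9 22 26; 20 26 60]
S = H·P̄·Hᵀ + R = [57 -49; -49 136]
K = P̄·Hᵀ·S⁻¹ = [1163/5351 -722/5351; 776/5351 -1609/5351; -678/5351 -3628/5351]
x' − x̄ = [8141/5351, 5432/5351, -4746/5351] = K·y
y = (KᵀK)⁻¹·Kᵀ·(x' − x̄) = [7, 0]
z = y + H·x̄ = [7, 0] + [-10, 1] = [-3, 1]

z = [-3, 1]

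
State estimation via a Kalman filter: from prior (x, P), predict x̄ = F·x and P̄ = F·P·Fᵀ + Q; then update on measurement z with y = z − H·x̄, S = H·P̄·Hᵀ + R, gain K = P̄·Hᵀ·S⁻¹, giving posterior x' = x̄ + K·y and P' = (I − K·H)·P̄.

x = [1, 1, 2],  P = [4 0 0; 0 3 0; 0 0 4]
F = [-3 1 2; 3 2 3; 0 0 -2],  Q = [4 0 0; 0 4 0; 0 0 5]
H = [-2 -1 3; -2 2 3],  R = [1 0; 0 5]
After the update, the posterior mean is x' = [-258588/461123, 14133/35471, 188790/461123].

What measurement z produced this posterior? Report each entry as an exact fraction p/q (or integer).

x̄ = F·x = [2, 11, -4]
P̄ = F·P·Fᵀ + Q = [59 -6 -16; -6 88 -24; -16 -24 21]
S = H·P̄·Hᵀ + R = [826 381; 381 734]
K = P̄·Hᵀ·S⁻¹ = [-49622/461123 -86068/461123; -11756/35471 11708/35471; 69439/461123 -6517/461123]
x' − x̄ = [-1180834/461123, -376048/35471, 2033282/461123] = K·y
y = (KᵀK)⁻¹·Kᵀ·(x' − x̄) = [29, -3]
z = y + H·x̄ = [29, -3] + [-27, 6] = [2, 3]

z = [2, 3]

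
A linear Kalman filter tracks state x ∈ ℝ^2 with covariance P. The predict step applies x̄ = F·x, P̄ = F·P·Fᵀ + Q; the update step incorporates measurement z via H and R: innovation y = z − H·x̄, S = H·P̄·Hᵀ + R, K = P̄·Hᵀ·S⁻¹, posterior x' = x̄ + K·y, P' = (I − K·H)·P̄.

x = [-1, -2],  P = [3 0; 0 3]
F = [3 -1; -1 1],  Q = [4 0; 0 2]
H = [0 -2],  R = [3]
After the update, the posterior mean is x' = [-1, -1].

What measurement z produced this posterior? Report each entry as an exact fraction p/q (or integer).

x̄ = F·x = [-1, -1]
P̄ = F·P·Fᵀ + Q = [34 -12; -12 8]
S = H·P̄·Hᵀ + R = [35]
K = P̄·Hᵀ·S⁻¹ = [24/35; -16/35]
x' − x̄ = [0, 0] = K·y
y = (KᵀK)⁻¹·Kᵀ·(x' − x̄) = [0]
z = y + H·x̄ = [0] + [2] = [2]

z = [2]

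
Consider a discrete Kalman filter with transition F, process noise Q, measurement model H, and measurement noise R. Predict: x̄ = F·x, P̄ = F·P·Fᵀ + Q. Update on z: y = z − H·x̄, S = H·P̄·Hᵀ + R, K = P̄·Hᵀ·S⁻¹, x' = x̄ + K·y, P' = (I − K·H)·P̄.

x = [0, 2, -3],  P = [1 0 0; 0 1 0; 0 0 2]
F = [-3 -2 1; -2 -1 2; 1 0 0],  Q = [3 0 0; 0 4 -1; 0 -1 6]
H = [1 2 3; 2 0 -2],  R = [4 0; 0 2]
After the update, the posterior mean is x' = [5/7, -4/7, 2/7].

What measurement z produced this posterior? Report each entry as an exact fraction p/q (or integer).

x̄ = F·x = [-7, -8, 0]
P̄ = F·P·Fᵀ + Q = [18 12 -3; 12 17 -3; -3 -3 7]
S = H·P̄·Hᵀ + R = [147 42; 42 126]
K = P̄·Hᵀ·S⁻¹ = [1/7 2/7; 27/133 68/399; 8/57 -82/399]
x' − x̄ = [54/7, 52/7, 2/7] = K·y
y = (KᵀK)⁻¹·Kᵀ·(x' − x̄) = [24, 15]
z = y + H·x̄ = [24, 15] + [-23, -14] = [1, 1]

z = [1, 1]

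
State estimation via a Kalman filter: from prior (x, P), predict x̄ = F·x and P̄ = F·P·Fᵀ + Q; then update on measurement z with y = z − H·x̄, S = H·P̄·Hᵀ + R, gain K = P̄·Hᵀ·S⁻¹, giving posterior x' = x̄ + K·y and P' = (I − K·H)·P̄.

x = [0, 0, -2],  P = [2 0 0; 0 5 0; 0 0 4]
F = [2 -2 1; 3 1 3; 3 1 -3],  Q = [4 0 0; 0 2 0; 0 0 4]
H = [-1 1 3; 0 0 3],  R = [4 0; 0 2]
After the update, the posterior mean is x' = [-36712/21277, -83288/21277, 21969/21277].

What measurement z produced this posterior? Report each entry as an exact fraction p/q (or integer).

x̄ = F·x = [-2, -6, 6]
P̄ = F·P·Fᵀ + Q = [36 14 -10; 14 61 -13; -10 -13 63]
S = H·P̄·Hᵀ + R = [622 558; 558 569]
K = P̄·Hᵀ·S⁻¹ = [-6424/21277 5178/21277; 13157/21277 -14361/21277; 186/21277 6885/21277]
x' − x̄ = [5842/21277, 44374/21277, -105693/21277] = K·y
y = (KᵀK)⁻¹·Kᵀ·(x' − x̄) = [-13, -15]
z = y + H·x̄ = [-13, -15] + [14, 18] = [1, 3]

z = [1, 3]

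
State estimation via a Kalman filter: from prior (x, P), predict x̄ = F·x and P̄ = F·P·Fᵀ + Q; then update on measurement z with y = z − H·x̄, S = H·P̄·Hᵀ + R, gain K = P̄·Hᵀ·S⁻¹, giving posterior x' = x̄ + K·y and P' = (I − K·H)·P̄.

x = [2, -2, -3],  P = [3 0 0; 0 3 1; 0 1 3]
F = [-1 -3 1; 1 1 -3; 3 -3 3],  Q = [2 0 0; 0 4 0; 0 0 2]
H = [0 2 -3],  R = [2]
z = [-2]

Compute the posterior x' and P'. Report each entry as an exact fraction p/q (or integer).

x' = [148/81, 622/81, 52/9]
P' = [21350/891 -2632/891 -190/99; -2632/891 16172/891 1190/99; -190/99 1190/99 90/11]

x̄ = F·x = [1, 9, 3]
P̄ = F·P·Fᵀ + Q = [29 -11 15; -11 31 -15; 15 -15 65]
y = z − H·x̄ = [-11]
S = H·P̄·Hᵀ + R = [891]
K = P̄·Hᵀ·S⁻¹ = [-67/891; 107/891; -25/99]
x' = x̄ + K·y = [148/81, 622/81, 52/9]
P' = (I − K·H)·P̄ = [21350/891 -2632/891 -190/99; -2632/891 16172/891 1190/99; -190/99 1190/99 90/11]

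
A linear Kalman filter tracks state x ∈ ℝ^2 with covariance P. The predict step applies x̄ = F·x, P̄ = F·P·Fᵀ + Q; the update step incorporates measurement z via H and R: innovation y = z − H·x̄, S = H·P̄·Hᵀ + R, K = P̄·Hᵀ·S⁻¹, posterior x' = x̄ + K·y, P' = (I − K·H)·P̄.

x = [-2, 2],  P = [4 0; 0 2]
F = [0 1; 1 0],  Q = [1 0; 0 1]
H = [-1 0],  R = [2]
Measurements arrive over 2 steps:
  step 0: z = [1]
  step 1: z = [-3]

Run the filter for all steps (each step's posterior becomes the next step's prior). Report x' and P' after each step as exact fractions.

step 0: x̄ = F·x = [2, -2]
step 0: P̄ = F·P·Fᵀ + Q = [3 0; 0 5]
step 0: y = z − H·x̄ = [3]
step 0: S = H·P̄·Hᵀ + R = [5]
step 0: K = P̄·Hᵀ·S⁻¹ = [-3/5; 0]
step 0: x' = x̄ + K·y = [1/5, -2]
step 0: P' = (I − K·H)·P̄ = [6/5 0; 0 5]
step 1: x̄ = F·x = [-2, 1/5]
step 1: P̄ = F·P·Fᵀ + Q = [6 0; 0 11/5]
step 1: y = z − H·x̄ = [-5]
step 1: S = H·P̄·Hᵀ + R = [8]
step 1: K = P̄·Hᵀ·S⁻¹ = [-3/4; 0]
step 1: x' = x̄ + K·y = [7/4, 1/5]
step 1: P' = (I − K·H)·P̄ = [3/2 0; 0 11/5]

step 0: x' = [1/5, -2], P' = [6/5 0; 0 5]
step 1: x' = [7/4, 1/5], P' = [3/2 0; 0 11/5]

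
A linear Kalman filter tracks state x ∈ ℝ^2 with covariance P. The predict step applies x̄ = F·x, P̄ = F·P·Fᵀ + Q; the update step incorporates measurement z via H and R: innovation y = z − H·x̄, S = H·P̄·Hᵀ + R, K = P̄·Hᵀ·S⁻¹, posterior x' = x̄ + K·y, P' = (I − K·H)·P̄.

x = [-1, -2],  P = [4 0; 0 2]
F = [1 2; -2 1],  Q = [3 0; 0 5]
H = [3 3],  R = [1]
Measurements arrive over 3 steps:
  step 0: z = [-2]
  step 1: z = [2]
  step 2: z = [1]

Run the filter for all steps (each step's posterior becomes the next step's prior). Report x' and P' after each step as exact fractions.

step 0: x' = [-926/271, 741/271], P' = [2976/271 -2965/271; -2965/271 2984/271]
step 1: x' = [-339524/448381, 641413/448381], P' = [974011/448381 -961235/448381; -961235/448381 998249/448381]
step 2: x' = [137469918/174262771, -77268025/174262771], P' = [373704601/174262771 -368305210/174262771; -368305210/174262771 382218529/174262771]

step 0: x̄ = F·x = [-5, 0]
step 0: P̄ = F·P·Fᵀ + Q = [15 -4; -4 23]
step 0: y = z − H·x̄ = [13]
step 0: S = H·P̄·Hᵀ + R = [271]
step 0: K = P̄·Hᵀ·S⁻¹ = [33/271; 57/271]
step 0: x' = x̄ + K·y = [-926/271, 741/271]
step 0: P' = (I − K·H)·P̄ = [2976/271 -2965/271; -2965/271 2984/271]
step 1: x̄ = F·x = [556/271, 2593/271]
step 1: P̄ = F·P·Fᵀ + Q = [3865/271 8911/271; 8911/271 28103/271]
step 1: y = z − H·x̄ = [-8905/271]
step 1: S = H·P̄·Hᵀ + R = [448381/271]
step 1: K = P̄·Hᵀ·S⁻¹ = [38328/448381; 111042/448381]
step 1: x' = x̄ + K·y = [-339524/448381, 641413/448381]
step 1: P' = (I − K·H)·P̄ = [974011/448381 -961235/448381; -961235/448381 998249/448381]
step 2: x̄ = F·x = [943302/448381, 1320461/448381]
step 2: P̄ = F·P·Fᵀ + Q = [2467210/448381 2932181/448381; 2932181/448381 10981138/448381]
step 2: y = z − H·x̄ = [-6342908/448381]
step 2: S = H·P̄·Hᵀ + R = [174262771/448381]
step 2: K = P̄·Hᵀ·S⁻¹ = [16198173/174262771; 41739957/174262771]
step 2: x' = x̄ + K·y = [137469918/174262771, -77268025/174262771]
step 2: P' = (I − K·H)·P̄ = [373704601/174262771 -368305210/174262771; -368305210/174262771 382218529/174262771]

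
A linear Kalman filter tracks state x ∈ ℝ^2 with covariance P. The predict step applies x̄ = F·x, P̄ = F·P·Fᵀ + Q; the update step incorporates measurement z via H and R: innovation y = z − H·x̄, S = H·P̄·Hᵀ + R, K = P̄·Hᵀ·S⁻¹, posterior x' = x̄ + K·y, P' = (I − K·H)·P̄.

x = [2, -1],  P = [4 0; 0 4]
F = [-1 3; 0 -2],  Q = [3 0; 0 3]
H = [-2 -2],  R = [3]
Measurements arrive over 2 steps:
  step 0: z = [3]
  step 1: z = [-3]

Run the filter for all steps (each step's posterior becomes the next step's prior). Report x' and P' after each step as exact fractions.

step 0: x̄ = F·x = [-5, 2]
step 0: P̄ = F·P·Fᵀ + Q = [43 -24; -24 19]
step 0: y = z − H·x̄ = [-3]
step 0: S = H·P̄·Hᵀ + R = [59]
step 0: K = P̄·Hᵀ·S⁻¹ = [-38/59; 10/59]
step 0: x' = x̄ + K·y = [-181/59, 88/59]
step 0: P' = (I − K·H)·P̄ = [1093/59 -1036/59; -1036/59 1021/59]
step 1: x̄ = F·x = [445/59, -176/59]
step 1: P̄ = F·P·Fᵀ + Q = [16675/59 -8198/59; -8198/59 4261/59]
step 1: y = z − H·x̄ = [361/59]
step 1: S = H·P̄·Hᵀ + R = [18337/59]
step 1: K = P̄·Hᵀ·S⁻¹ = [-16954/18337; 7874/18337]
step 1: x' = x̄ + K·y = [34569/18337, -6522/18337]
step 1: P' = (I − K·H)·P̄ = [310701/18337 -285270/18337; -285270/18337 273459/18337]

step 0: x' = [-181/59, 88/59], P' = [1093/59 -1036/59; -1036/59 1021/59]
step 1: x' = [34569/18337, -6522/18337], P' = [310701/18337 -285270/18337; -285270/18337 273459/18337]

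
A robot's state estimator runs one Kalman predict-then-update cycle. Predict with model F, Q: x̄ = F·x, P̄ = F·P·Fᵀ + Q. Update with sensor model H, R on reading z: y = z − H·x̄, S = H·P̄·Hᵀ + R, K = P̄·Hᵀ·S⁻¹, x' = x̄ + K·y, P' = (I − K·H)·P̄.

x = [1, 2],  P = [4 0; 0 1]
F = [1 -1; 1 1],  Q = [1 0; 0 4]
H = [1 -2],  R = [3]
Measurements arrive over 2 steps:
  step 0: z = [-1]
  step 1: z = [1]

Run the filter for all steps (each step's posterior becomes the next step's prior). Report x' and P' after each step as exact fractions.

step 0: x̄ = F·x = [-1, 3]
step 0: P̄ = F·P·Fᵀ + Q = [6 3; 3 9]
step 0: y = z − H·x̄ = [6]
step 0: S = H·P̄·Hᵀ + R = [33]
step 0: K = P̄·Hᵀ·S⁻¹ = [0; -5/11]
step 0: x' = x̄ + K·y = [-1, 3/11]
step 0: P' = (I − K·H)·P̄ = [6 3; 3 24/11]
step 1: x̄ = F·x = [-14/11, -8/11]
step 1: P̄ = F·P·Fᵀ + Q = [35/11 42/11; 42/11 200/11]
step 1: y = z − H·x̄ = [9/11]
step 1: S = H·P̄·Hᵀ + R = [700/11]
step 1: K = P̄·Hᵀ·S⁻¹ = [-7/100; -179/350]
step 1: x' = x̄ + K·y = [-133/100, -401/350]
step 1: P' = (I − K·H)·P̄ = [287/100 77/50; 77/50 269/175]

step 0: x' = [-1, 3/11], P' = [6 3; 3 24/11]
step 1: x' = [-133/100, -401/350], P' = [287/100 77/50; 77/50 269/175]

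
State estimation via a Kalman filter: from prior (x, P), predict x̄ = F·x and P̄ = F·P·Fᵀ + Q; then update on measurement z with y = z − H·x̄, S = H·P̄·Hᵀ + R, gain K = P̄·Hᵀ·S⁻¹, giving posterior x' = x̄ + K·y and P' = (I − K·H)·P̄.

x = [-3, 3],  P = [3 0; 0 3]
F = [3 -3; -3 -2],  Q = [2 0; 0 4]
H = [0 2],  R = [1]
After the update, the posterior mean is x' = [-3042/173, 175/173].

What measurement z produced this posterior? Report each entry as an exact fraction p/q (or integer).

z = [2]

x̄ = F·x = [-18, 3]
P̄ = F·P·Fᵀ + Q = [56 -9; -9 43]
S = H·P̄·Hᵀ + R = [173]
K = P̄·Hᵀ·S⁻¹ = [-18/173; 86/173]
x' − x̄ = [72/173, -344/173] = K·y
y = (KᵀK)⁻¹·Kᵀ·(x' − x̄) = [-4]
z = y + H·x̄ = [-4] + [6] = [2]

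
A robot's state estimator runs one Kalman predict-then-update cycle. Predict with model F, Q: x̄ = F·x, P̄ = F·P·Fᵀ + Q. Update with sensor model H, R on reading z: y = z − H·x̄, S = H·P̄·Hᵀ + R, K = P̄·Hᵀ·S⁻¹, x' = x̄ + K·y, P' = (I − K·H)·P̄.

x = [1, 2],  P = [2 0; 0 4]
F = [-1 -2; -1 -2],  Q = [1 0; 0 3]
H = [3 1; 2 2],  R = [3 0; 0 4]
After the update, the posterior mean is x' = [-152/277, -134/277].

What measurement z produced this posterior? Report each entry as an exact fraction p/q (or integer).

x̄ = F·x = [-5, -5]
P̄ = F·P·Fᵀ + Q = [19 18; 18 21]
S = H·P̄·Hᵀ + R = [303 300; 300 308]
K = P̄·Hᵀ·S⁻¹ = [75/277 -13/554; -25/277 189/554]
x' − x̄ = [1233/277, 1251/277] = K·y
y = (KᵀK)⁻¹·Kᵀ·(x' − x̄) = [18, 18]
z = y + H·x̄ = [18, 18] + [-20, -20] = [-2, -2]

z = [-2, -2]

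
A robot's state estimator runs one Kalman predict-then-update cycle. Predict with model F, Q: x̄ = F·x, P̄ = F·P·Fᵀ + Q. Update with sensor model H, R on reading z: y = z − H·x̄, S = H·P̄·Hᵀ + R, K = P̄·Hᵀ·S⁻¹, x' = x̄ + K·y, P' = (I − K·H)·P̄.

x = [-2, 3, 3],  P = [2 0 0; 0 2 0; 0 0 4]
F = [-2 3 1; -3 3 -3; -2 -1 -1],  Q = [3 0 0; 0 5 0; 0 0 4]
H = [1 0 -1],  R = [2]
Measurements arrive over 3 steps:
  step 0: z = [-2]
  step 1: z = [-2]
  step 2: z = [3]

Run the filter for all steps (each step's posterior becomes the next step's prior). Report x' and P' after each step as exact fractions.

step 0: x̄ = F·x = [16, 6, -2]
step 0: P̄ = F·P·Fᵀ + Q = [33 18 -2; 18 77 18; -2 18 18]
step 0: y = z − H·x̄ = [-20]
step 0: S = H·P̄·Hᵀ + R = [57]
step 0: K = P̄·Hᵀ·S⁻¹ = [35/57; 0; -20/57]
step 0: x' = x̄ + K·y = [212/57, 6, 286/57]
step 0: P' = (I − K·H)·P̄ = [656/57 18 586/57; 18 77 18; 586/57 18 626/57]
step 1: x̄ = F·x = [296/19, -156/19, -1052/57]
step 1: P̄ = F·P·Fᵀ + Q = [11474/19 7257/19 -6459/19; 7257/19 8312/19 -1719/19; -6459/19 -1719/19 16367/57]
step 1: y = z − H·x̄ = [-2054/57]
step 1: S = H·P̄·Hᵀ + R = [89657/57]
step 1: K = P̄·Hᵀ·S⁻¹ = [53799/89657; 26928/89657; -35744/89657]
step 1: x' = x̄ + K·y = [-541890/89657, -1706484/89657, -366684/89657]
step 1: P' = (I − K·H)·P̄ = [3365629/89657 8828475/89657 3258031/89657; 8828475/89657 26501224/89657 8774619/89657; 3258031/89657 8774619/89657 3329519/89657]
step 2: x̄ = F·x = [-4402356/89657, -2393730/89657, 3156948/89657]
step 2: P̄ = F·P·Fᵀ + Q = [189245912/89657 73415487/89657 -139783051/89657; 73415487/89657 41004499/89657 -46484487/89657; -139783051/89657 -46484487/89657 109547149/89657]
step 2: y = z − H·x̄ = [7828275/89657]
step 2: S = H·P̄·Hᵀ + R = [578538477/89657]
step 2: K = P̄·Hᵀ·S⁻¹ = [109676321/192846159; 39966658/192846159; -249330200/578538477]
step 2: x' = x̄ + K·y = [35687701/64282053, -553039720/64282053, -466256524/192846159]
step 2: P' = (I − K·H)·P̄ = [1519349935/64282053 3746525249/64282053 4338697163/192846159; 3746525249/64282053 11583252019/64282053 11159642431/192846159; 4338697163/192846159 11159642431/192846159 13514751889/578538477]

step 0: x' = [212/57, 6, 286/57], P' = [656/57 18 586/57; 18 77 18; 586/57 18 626/57]
step 1: x' = [-541890/89657, -1706484/89657, -366684/89657], P' = [3365629/89657 8828475/89657 3258031/89657; 8828475/89657 26501224/89657 8774619/89657; 3258031/89657 8774619/89657 3329519/89657]
step 2: x' = [35687701/64282053, -553039720/64282053, -466256524/192846159], P' = [1519349935/64282053 3746525249/64282053 4338697163/192846159; 3746525249/64282053 11583252019/64282053 11159642431/192846159; 4338697163/192846159 11159642431/192846159 13514751889/578538477]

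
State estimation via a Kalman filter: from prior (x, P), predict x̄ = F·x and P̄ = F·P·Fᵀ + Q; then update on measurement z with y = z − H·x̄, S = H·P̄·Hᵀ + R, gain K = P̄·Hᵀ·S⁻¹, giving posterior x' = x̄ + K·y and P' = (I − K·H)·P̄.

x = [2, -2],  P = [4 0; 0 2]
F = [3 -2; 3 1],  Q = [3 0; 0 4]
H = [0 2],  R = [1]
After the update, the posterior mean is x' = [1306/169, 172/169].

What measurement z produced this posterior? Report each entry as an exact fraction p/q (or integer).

x̄ = F·x = [10, 4]
P̄ = F·P·Fᵀ + Q = [47 32; 32 42]
S = H·P̄·Hᵀ + R = [169]
K = P̄·Hᵀ·S⁻¹ = [64/169; 84/169]
x' − x̄ = [-384/169, -504/169] = K·y
y = (KᵀK)⁻¹·Kᵀ·(x' − x̄) = [-6]
z = y + H·x̄ = [-6] + [8] = [2]

z = [2]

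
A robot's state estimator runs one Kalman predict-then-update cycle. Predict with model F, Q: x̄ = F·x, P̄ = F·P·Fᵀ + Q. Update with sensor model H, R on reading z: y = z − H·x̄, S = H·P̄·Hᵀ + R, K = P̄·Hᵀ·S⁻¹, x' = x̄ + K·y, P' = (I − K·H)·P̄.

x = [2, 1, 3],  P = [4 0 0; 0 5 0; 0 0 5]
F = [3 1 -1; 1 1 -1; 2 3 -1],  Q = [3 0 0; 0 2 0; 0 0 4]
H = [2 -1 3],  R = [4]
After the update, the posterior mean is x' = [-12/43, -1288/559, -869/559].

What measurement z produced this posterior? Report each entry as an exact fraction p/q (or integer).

z = [-3]

x̄ = F·x = [4, 0, 4]
P̄ = F·P·Fᵀ + Q = [49 22 44; 22 16 28; 44 28 70]
S = H·P̄·Hᵀ + R = [1118]
K = P̄·Hᵀ·S⁻¹ = [8/43; 56/559; 135/559]
x' − x̄ = [-184/43, -1288/559, -3105/559] = K·y
y = (KᵀK)⁻¹·Kᵀ·(x' − x̄) = [-23]
z = y + H·x̄ = [-23] + [20] = [-3]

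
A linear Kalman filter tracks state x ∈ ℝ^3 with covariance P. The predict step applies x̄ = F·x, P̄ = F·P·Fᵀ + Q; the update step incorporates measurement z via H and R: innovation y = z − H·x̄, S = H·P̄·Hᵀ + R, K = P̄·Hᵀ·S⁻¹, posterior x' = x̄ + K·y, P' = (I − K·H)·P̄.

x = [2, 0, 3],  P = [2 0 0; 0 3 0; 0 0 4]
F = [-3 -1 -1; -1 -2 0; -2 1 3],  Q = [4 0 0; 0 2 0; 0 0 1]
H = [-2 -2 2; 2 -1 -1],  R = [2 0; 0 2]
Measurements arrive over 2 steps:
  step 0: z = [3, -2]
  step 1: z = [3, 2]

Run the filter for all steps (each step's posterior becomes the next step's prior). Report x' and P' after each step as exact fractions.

step 0: x̄ = F·x = [-9, -2, 5]
step 0: P̄ = F·P·Fᵀ + Q = [29 12 -3; 12 16 -2; -3 -2 48]
step 0: y = z − H·x̄ = [-29, 19]
step 0: S = H·P̄·Hᵀ + R = [510 -222; -222 142]
step 0: K = P̄·Hᵀ·S⁻¹ = [-809/11568 909/3856; -525/1928 -685/1928; 877/5784 -249/1928]
step 0: x' = x̄ + K·y = [-14419/5784, -823/964, -5353/2892]
step 0: P' = (I − K·H)·P̄ = [130657/11568 10501/1928 96427/5784; 10501/1928 3099/964 8087/964; 96427/5784 8087/964 72913/2892]
step 1: x̄ = F·x = [58901/5784, 24295/5784, -4109/2892]
step 1: P̄ = F·P·Fᵀ + Q = [3280273/11568 1294331/11568 -964681/5784; 1294331/11568 554569/11568 -392435/5784; -964681/5784 -392435/5784 303061/2892]
step 1: y = z − H·x̄ = [50045/1446, -90157/5784]
step 1: S = H·P̄·Hᵀ + R = [3267499/723 -7150319/2892; -7150319/2892 15881425/11568]
step 1: K = P̄·Hᵀ·S⁻¹ = [-33792043/529376559 178993651/529376559; -43656389/176458853 -47300381/176458853; 30662119/176458853 7597290/176458853]
step 1: x' = x̄ + K·y = [1431325543/529376559, -32435627/176458853, 692056579/176458853]
step 1: P' = (I − K·H)·P̄ = [775625653/529376559 75238399/176458853 322516269/176458853; 75238399/176458853 106747775/176458853 138329785/176458853; 322516269/176458853 138329785/176458853 491508173/176458853]

step 0: x' = [-14419/5784, -823/964, -5353/2892], P' = [130657/11568 10501/1928 96427/5784; 10501/1928 3099/964 8087/964; 96427/5784 8087/964 72913/2892]
step 1: x' = [1431325543/529376559, -32435627/176458853, 692056579/176458853], P' = [775625653/529376559 75238399/176458853 322516269/176458853; 75238399/176458853 106747775/176458853 138329785/176458853; 322516269/176458853 138329785/176458853 491508173/176458853]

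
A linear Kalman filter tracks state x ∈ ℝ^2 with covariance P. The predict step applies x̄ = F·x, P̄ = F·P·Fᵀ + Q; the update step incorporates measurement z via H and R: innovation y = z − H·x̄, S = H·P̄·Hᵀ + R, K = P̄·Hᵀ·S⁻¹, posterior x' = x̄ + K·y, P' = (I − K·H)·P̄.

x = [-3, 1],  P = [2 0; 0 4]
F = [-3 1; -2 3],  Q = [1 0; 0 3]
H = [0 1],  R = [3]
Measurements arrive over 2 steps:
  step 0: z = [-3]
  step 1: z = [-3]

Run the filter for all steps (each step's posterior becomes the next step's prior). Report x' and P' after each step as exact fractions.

step 0: x̄ = F·x = [10, 9]
step 0: P̄ = F·P·Fᵀ + Q = [23 24; 24 47]
step 0: y = z − H·x̄ = [-12]
step 0: S = H·P̄·Hᵀ + R = [50]
step 0: K = P̄·Hᵀ·S⁻¹ = [12/25; 47/50]
step 0: x' = x̄ + K·y = [106/25, -57/25]
step 0: P' = (I − K·H)·P̄ = [287/25 36/25; 36/25 141/50]
step 1: x̄ = F·x = [-15, -383/25]
step 1: P̄ = F·P·Fᵀ + Q = [197/2 123/2; 123/2 2851/50]
step 1: y = z − H·x̄ = [308/25]
step 1: S = H·P̄·Hᵀ + R = [3001/50]
step 1: K = P̄·Hᵀ·S⁻¹ = [3075/3001; 2851/3001]
step 1: x' = x̄ + K·y = [-7131/3001, -10851/3001]
step 1: P' = (I − K·H)·P̄ = [106486/3001 9225/3001; 9225/3001 8553/3001]

step 0: x' = [106/25, -57/25], P' = [287/25 36/25; 36/25 141/50]
step 1: x' = [-7131/3001, -10851/3001], P' = [106486/3001 9225/3001; 9225/3001 8553/3001]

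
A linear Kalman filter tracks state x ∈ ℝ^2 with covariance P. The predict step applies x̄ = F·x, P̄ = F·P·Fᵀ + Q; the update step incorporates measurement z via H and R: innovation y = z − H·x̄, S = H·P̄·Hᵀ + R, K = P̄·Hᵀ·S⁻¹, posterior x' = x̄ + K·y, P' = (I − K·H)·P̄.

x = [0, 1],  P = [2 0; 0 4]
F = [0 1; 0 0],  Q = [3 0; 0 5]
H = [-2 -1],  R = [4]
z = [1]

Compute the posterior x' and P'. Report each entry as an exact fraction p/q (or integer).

x' = [-5/37, -15/37]
P' = [63/37 -70/37; -70/37 160/37]

x̄ = F·x = [1, 0]
P̄ = F·P·Fᵀ + Q = [7 0; 0 5]
y = z − H·x̄ = [3]
S = H·P̄·Hᵀ + R = [37]
K = P̄·Hᵀ·S⁻¹ = [-14/37; -5/37]
x' = x̄ + K·y = [-5/37, -15/37]
P' = (I − K·H)·P̄ = [63/37 -70/37; -70/37 160/37]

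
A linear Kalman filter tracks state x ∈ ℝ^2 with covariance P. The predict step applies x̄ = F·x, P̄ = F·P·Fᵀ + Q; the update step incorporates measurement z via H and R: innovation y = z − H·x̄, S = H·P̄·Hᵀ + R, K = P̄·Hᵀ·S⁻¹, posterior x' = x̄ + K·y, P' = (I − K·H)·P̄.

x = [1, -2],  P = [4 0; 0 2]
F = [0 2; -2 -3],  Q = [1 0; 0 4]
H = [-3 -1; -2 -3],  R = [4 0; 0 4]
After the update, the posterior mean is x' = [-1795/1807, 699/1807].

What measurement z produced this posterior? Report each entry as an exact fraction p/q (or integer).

z = [2, 1]

x̄ = F·x = [-4, 4]
P̄ = F·P·Fᵀ + Q = [9 -12; -12 38]
S = H·P̄·Hᵀ + R = [51 36; 36 238]
K = P̄·Hᵀ·S⁻¹ = [-703/1807 243/1807; 1382/5421 -753/1807]
x' − x̄ = [5433/1807, -6529/1807] = K·y
y = (KᵀK)⁻¹·Kᵀ·(x' − x̄) = [-6, 5]
z = y + H·x̄ = [-6, 5] + [8, -4] = [2, 1]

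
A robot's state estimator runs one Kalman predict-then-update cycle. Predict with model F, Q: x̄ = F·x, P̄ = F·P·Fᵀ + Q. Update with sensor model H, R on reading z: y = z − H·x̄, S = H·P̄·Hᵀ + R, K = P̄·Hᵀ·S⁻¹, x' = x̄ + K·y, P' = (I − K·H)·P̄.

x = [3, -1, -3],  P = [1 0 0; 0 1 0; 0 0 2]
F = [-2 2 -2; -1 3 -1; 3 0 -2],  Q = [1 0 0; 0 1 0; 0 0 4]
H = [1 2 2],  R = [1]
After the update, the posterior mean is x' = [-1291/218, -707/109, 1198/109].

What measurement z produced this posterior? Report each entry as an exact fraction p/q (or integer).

x̄ = F·x = [-2, -3, 15]
P̄ = F·P·Fᵀ + Q = [17 12 2; 12 13 1; 2 1 21]
S = H·P̄·Hᵀ + R = [218]
K = P̄·Hᵀ·S⁻¹ = [45/218; 20/109; 23/109]
x' − x̄ = [-855/218, -380/109, -437/109] = K·y
y = (KᵀK)⁻¹·Kᵀ·(x' − x̄) = [-19]
z = y + H·x̄ = [-19] + [22] = [3]

z = [3]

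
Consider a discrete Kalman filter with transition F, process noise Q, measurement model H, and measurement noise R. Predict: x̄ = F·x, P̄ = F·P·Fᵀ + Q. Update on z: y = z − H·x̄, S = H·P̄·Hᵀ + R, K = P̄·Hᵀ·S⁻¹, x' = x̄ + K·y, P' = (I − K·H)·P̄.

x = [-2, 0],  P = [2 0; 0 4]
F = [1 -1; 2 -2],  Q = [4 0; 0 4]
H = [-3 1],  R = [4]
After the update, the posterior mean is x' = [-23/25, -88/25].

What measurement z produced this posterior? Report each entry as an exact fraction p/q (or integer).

x̄ = F·x = [-2, -4]
P̄ = F·P·Fᵀ + Q = [10 12; 12 28]
S = H·P̄·Hᵀ + R = [50]
K = P̄·Hᵀ·S⁻¹ = [-9/25; -4/25]
x' − x̄ = [27/25, 12/25] = K·y
y = (KᵀK)⁻¹·Kᵀ·(x' − x̄) = [-3]
z = y + H·x̄ = [-3] + [2] = [-1]

z = [-1]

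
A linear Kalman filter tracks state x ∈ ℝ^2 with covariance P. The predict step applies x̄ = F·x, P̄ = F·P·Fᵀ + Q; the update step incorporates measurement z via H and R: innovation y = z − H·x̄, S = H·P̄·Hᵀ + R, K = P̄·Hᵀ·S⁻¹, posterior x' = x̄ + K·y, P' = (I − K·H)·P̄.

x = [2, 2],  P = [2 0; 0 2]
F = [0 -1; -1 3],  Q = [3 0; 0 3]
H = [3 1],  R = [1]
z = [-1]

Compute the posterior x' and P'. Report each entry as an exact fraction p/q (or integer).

x̄ = F·x = [-2, 4]
P̄ = F·P·Fᵀ + Q = [5 -6; -6 23]
y = z − H·x̄ = [1]
S = H·P̄·Hᵀ + R = [33]
K = P̄·Hᵀ·S⁻¹ = [3/11; 5/33]
x' = x̄ + K·y = [-19/11, 137/33]
P' = (I − K·H)·P̄ = [28/11 -81/11; -81/11 734/33]

x' = [-19/11, 137/33]
P' = [28/11 -81/11; -81/11 734/33]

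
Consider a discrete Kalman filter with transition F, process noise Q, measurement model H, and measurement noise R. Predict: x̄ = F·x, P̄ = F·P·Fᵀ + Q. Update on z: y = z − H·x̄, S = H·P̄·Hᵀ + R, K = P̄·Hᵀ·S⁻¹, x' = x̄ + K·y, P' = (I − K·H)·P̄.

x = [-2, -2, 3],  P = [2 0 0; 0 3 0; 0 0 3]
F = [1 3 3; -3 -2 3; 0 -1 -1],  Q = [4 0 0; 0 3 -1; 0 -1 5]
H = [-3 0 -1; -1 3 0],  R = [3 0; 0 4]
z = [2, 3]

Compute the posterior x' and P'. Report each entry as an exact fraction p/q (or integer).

x' = [-166597/239747, 216516/239747, 50702/239747]
P' = [274818/239747 93030/239747 -562149/239747; 93030/239747 137246/239747 -192243/239747; -562149/239747 -192243/239747 1613499/239747]

x̄ = F·x = [1, 19, -1]
P̄ = F·P·Fᵀ + Q = [60 3 -18; 3 60 -4; -18 -4 11]
y = z − H·x̄ = [4, -53]
S = H·P̄·Hᵀ + R = [446 147; 147 586]
K = P̄·Hᵀ·S⁻¹ = [-87435/239747 1068/239747; -28949/239747 79677/239747; 24316/239747 -3645/239747]
x' = x̄ + K·y = [-166597/239747, 216516/239747, 50702/239747]
P' = (I − K·H)·P̄ = [274818/239747 93030/239747 -562149/239747; 93030/239747 137246/239747 -192243/239747; -562149/239747 -192243/239747 1613499/239747]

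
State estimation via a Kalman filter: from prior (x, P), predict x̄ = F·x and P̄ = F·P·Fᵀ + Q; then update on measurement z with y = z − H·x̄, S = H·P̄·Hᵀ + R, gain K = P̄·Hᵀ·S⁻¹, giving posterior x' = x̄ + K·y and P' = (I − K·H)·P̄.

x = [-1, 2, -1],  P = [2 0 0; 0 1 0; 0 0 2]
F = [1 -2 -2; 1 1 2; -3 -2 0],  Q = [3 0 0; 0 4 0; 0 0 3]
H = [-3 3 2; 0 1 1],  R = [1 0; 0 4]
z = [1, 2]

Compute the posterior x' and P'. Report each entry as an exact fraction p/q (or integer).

x̄ = F·x = [-3, -1, -1]
P̄ = F·P·Fᵀ + Q = [17 -8 -2; -8 15 -8; -2 -8 25]
y = z − H·x̄ = [-3, 4]
S = H·P̄·Hᵀ + R = [461 85; 85 28]
K = P̄·Hᵀ·S⁻¹ = [-1362/5683 2105/5683; 889/5683 -1278/5683; -549/5683 5117/5683]
x' = x̄ + K·y = [-4543/5683, -13462/5683, 16432/5683]
P' = (I − K·H)·P̄ = [10063/5683 11987/5683 -3567/5683; 11987/5683 47074/5683 -52186/5683; -3567/5683 -52186/5683 72654/5683]

x' = [-4543/5683, -13462/5683, 16432/5683]
P' = [10063/5683 11987/5683 -3567/5683; 11987/5683 47074/5683 -52186/5683; -3567/5683 -52186/5683 72654/5683]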